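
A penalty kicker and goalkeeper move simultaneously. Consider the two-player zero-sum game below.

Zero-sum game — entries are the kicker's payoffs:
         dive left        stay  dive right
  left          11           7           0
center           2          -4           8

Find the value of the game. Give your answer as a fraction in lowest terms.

Column dive left is strictly dominated by stay for the goalkeeper (it gives the kicker more in every row).
The remaining 2×2 game on (left, center) × (stay, dive right) has no saddle point. Let the kicker play left with probability p; indifference gives 7p − 4(1−p) = 8(1−p), so p = 12/19.
Similarly the goalkeeper's optimal q on stay is 8/19, and the value is 7·(8/19) + (0)·(11/19) = 56/19.

56/19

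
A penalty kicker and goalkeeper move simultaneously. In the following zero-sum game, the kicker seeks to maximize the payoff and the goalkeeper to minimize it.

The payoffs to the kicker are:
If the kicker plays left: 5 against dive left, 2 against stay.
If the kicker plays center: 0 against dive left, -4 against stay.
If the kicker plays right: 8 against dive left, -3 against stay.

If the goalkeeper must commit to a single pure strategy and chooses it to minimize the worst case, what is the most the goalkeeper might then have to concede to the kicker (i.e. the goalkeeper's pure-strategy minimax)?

The worst case (largest entry) in each column is dive left: 8, stay: 2.
The best (smallest) of these is 2.

2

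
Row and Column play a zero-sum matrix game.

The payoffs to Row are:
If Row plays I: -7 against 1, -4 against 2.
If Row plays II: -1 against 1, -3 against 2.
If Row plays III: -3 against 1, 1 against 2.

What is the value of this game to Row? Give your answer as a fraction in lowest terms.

-5/3

Row I is strictly dominated by row III, so Row never plays it.
The remaining 2×2 game on (II, III) × (1, 2) has no saddle point. Let Row play II with probability p; indifference gives −p − 3(1−p) = −3p + (1−p), so p = 2/3.
Similarly Column's optimal q on 1 is 2/3, and the value is -1·(2/3) + (-3)·(1/3) = -5/3.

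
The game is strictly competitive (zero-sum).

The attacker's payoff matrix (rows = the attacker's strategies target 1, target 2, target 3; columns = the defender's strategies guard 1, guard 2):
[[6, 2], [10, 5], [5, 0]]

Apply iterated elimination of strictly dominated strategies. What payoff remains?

Row target 3 is strictly dominated by row target 1 (6>5, 2>0); eliminate target 3.
Column guard 1 is strictly dominated by guard 2 for the defender (2<6, 5<10); eliminate guard 1.
Row target 1 is strictly dominated by row target 2 (5>2); eliminate target 1.
Only (target 2, guard 2) remains, with payoff 5.

5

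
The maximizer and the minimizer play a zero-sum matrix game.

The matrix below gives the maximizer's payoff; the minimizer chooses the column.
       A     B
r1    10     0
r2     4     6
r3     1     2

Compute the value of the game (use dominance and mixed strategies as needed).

5

Row r3 is strictly dominated by row r2, so the maximizer never plays it.
The remaining 2×2 game on (r1, r2) × (A, B) has no saddle point. Let the maximizer play r1 with probability p; indifference gives 10p + 4(1−p) = 6(1−p), so p = 1/6.
Similarly the minimizer's optimal q on A is 1/2, and the value is 10·(1/2) + (0)·(1/2) = 5.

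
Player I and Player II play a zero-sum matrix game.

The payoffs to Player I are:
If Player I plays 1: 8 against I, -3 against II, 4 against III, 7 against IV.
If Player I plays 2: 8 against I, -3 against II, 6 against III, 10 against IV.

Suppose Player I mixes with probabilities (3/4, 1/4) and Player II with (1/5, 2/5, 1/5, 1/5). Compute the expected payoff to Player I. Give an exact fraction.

57/20

Against (1/5, 2/5, 1/5, 1/5), each row's expected payoff is 1: 13/5; 2: 18/5.
Taking the (3/4, 1/4)-weighted average: (3/4)·(13/5) + (1/4)·(18/5) = 57/20.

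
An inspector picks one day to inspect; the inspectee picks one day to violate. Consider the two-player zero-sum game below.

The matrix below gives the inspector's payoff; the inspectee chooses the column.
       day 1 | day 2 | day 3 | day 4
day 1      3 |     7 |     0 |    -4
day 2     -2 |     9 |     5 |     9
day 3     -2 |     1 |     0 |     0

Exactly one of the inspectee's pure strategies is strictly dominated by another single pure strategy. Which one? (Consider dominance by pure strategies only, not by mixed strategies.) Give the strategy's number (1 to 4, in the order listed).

The inspectee prefers columns that give the inspector less. Compare day 2 with day 1: 3 < 7, -2 < 9, -2 < 1.
So day 1 strictly dominates day 2 for the inspectee; day 2 is strictly dominated.

2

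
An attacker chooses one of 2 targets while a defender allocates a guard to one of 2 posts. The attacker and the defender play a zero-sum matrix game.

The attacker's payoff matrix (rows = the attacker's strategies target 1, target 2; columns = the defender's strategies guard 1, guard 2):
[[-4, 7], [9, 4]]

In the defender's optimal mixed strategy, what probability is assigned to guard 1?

3/16

Row minima are -4 and 4, so the attacker's maximin is 4; column maxima are 9 and 7, so the defender's minimax is 7. These differ, so the equilibrium is in mixed strategies.
Let the defender play guard 1 with probability q. The attacker is indifferent when −4q + 7(1−q) = 9q + 4(1−q), giving q = 3/16.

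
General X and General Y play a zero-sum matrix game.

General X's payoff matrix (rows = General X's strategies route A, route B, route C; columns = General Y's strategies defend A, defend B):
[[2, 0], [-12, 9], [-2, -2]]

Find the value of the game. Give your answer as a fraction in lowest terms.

18/23

Row route C is strictly dominated by row route A, so General X never plays it.
The remaining 2×2 game on (route A, route B) × (defend A, defend B) has no saddle point. Let General X play route A with probability p; indifference gives 2p − 12(1−p) = 9(1−p), so p = 21/23.
Similarly General Y's optimal q on defend A is 9/23, and the value is 2·(9/23) + (0)·(14/23) = 18/23.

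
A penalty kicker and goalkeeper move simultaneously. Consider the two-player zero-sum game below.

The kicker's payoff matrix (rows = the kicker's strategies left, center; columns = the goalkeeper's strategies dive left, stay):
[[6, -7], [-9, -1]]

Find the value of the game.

Row minima are -7 and -9, so the kicker's maximin is -7; column maxima are 6 and -1, so the goalkeeper's minimax is -1. These differ, so the equilibrium is in mixed strategies.
Let the kicker play left with probability p. The goalkeeper is indifferent when 6p − 9(1−p) = −7p − (1−p), giving p = 8/21.
Let the goalkeeper play dive left with probability q. The kicker is indifferent when 6q − 7(1−q) = −9q − (1−q), giving q = 2/7.
The value is 6·(2/7) + (-7)·(5/7) = -23/7.

-23/7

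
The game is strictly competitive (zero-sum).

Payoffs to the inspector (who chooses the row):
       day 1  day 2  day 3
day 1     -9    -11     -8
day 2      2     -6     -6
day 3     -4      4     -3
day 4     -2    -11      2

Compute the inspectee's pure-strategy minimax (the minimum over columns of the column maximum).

2

The worst case (largest entry) in each column is day 1: 2, day 2: 4, day 3: 2.
The best (smallest) of these is 2.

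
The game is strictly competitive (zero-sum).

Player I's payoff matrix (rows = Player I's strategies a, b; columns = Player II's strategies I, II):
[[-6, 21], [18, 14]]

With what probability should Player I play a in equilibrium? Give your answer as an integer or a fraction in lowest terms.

4/31

Row minima are -6 and 14, so Player I's maximin is 14; column maxima are 18 and 21, so Player II's minimax is 18. These differ, so the equilibrium is in mixed strategies.
Let Player I play a with probability p. Player II is indifferent when −6p + 18(1−p) = 21p + 14(1−p), giving p = 4/31.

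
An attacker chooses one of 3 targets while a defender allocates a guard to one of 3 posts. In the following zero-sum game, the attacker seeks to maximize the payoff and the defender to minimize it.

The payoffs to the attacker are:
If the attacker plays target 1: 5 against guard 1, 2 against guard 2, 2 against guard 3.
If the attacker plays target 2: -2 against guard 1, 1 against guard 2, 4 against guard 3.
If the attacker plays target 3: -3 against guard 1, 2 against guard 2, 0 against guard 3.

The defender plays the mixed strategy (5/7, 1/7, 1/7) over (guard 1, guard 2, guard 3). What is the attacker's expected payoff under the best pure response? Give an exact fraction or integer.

target 1: (5)·(5/7) + (2)·(1/7) + (2)·(1/7) = 29/7.
target 2: (-2)·(5/7) + (1)·(1/7) + (4)·(1/7) = -5/7.
target 3: (-3)·(5/7) + (2)·(1/7) + (0)·(1/7) = -13/7.
The best pure response is target 1 with expected payoff 29/7.

29/7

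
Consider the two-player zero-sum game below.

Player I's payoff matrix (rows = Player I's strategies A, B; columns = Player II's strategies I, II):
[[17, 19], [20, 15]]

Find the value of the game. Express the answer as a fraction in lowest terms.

125/7

Row minima are 17 and 15, so Player I's maximin is 17; column maxima are 20 and 19, so Player II's minimax is 19. These differ, so the equilibrium is in mixed strategies.
Let Player I play A with probability p. Player II is indifferent when 17p + 20(1−p) = 19p + 15(1−p), giving p = 5/7.
Let Player II play I with probability q. Player I is indifferent when 17q + 19(1−q) = 20q + 15(1−q), giving q = 4/7.
The value is 17·(4/7) + (19)·(3/7) = 125/7.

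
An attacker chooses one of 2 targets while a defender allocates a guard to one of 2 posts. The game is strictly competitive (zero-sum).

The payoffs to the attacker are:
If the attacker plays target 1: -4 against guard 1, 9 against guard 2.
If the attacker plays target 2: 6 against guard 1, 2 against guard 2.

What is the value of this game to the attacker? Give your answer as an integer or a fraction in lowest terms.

62/17

Row minima are -4 and 2, so the attacker's maximin is 2; column maxima are 6 and 9, so the defender's minimax is 6. These differ, so the equilibrium is in mixed strategies.
Let the attacker play target 1 with probability p. The defender is indifferent when −4p + 6(1−p) = 9p + 2(1−p), giving p = 4/17.
Let the defender play guard 1 with probability q. The attacker is indifferent when −4q + 9(1−q) = 6q + 2(1−q), giving q = 7/17.
The value is -4·(7/17) + (9)·(10/17) = 62/17.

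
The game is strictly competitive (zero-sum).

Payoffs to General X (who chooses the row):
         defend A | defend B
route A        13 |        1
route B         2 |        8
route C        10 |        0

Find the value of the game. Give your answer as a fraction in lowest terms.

Row route C is strictly dominated by row route A, so General X never plays it.
The remaining 2×2 game on (route A, route B) × (defend A, defend B) has no saddle point. Let General X play route A with probability p; indifference gives 13p + 2(1−p) = p + 8(1−p), so p = 1/3.
Similarly General Y's optimal q on defend A is 7/18, and the value is 13·(7/18) + (1)·(11/18) = 17/3.

17/3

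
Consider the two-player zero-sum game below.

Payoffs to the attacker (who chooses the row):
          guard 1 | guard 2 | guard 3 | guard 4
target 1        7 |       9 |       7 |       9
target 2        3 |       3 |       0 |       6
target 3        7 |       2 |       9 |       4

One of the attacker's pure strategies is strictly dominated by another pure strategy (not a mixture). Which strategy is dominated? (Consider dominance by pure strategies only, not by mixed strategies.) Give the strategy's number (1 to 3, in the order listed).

2

Compare target 2 with target 1: 7 > 3, 9 > 3, 7 > 0, 9 > 6.
So target 1 strictly dominates target 2 for the attacker; target 2 is strictly dominated.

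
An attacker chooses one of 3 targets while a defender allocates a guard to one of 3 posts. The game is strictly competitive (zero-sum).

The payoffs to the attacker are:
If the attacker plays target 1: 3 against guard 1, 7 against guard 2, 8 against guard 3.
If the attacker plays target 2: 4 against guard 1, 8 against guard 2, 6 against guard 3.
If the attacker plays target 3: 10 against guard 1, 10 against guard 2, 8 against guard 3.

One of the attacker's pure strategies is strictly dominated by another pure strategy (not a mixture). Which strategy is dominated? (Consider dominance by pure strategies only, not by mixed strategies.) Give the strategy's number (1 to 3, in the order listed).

2

Compare target 2 with target 3: 10 > 4, 10 > 8, 8 > 6.
So target 3 strictly dominates target 2 for the attacker; target 2 is strictly dominated.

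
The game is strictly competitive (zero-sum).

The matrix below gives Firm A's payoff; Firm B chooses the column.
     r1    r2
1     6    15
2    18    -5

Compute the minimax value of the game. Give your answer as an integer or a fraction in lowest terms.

75/8

Row minima are 6 and -5, so Firm A's maximin is 6; column maxima are 18 and 15, so Firm B's minimax is 15. These differ, so the equilibrium is in mixed strategies.
Let Firm A play 1 with probability p. Firm B is indifferent when 6p + 18(1−p) = 15p − 5(1−p), giving p = 23/32.
Let Firm B play r1 with probability q. Firm A is indifferent when 6q + 15(1−q) = 18q − 5(1−q), giving q = 5/8.
The value is 6·(5/8) + (15)·(3/8) = 75/8.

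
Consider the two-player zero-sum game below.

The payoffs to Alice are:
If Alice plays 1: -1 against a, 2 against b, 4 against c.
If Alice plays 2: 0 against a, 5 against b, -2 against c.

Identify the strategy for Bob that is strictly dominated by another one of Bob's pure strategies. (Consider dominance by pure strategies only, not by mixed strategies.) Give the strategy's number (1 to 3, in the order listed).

2

Bob prefers columns that give Alice less. Compare b with a: -1 < 2, 0 < 5.
So a strictly dominates b for Bob; b is strictly dominated.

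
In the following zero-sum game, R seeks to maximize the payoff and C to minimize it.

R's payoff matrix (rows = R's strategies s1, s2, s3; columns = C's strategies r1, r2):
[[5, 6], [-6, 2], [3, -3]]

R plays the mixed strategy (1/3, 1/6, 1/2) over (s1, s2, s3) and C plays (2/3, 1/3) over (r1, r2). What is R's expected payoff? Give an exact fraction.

Against (2/3, 1/3), each row's expected payoff is s1: 16/3; s2: -10/3; s3: 1.
Taking the (1/3, 1/6, 1/2)-weighted average: (1/3)·(16/3) + (1/6)·(-10/3) + (1/2)·(1) = 31/18.

31/18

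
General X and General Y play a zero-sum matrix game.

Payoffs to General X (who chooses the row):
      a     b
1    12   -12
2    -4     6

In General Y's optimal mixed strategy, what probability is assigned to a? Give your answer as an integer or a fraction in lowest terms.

9/17

Row minima are -12 and -4, so General X's maximin is -4; column maxima are 12 and 6, so General Y's minimax is 6. These differ, so the equilibrium is in mixed strategies.
Let General Y play a with probability q. General X is indifferent when 12q − 12(1−q) = −4q + 6(1−q), giving q = 9/17.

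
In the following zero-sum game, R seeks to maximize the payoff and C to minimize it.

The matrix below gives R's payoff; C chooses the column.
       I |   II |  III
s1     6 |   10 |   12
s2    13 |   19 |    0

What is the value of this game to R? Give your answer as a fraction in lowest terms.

156/19

Column II is strictly dominated by I for C (it gives R more in every row).
The remaining 2×2 game on (s1, s2) × (I, III) has no saddle point. Let R play s1 with probability p; indifference gives 6p + 13(1−p) = 12p, so p = 13/19.
Similarly C's optimal q on I is 12/19, and the value is 6·(12/19) + (12)·(7/19) = 156/19.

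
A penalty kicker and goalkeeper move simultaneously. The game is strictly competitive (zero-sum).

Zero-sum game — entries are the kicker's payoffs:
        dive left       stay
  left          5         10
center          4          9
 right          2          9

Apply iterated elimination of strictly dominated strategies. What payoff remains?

Row right is strictly dominated by row left (5>2, 10>9); eliminate right.
Row center is strictly dominated by row left (5>4, 10>9); eliminate center.
Column stay is strictly dominated by dive left for the goalkeeper (5<10); eliminate stay.
Only (left, dive left) remains, with payoff 5.

5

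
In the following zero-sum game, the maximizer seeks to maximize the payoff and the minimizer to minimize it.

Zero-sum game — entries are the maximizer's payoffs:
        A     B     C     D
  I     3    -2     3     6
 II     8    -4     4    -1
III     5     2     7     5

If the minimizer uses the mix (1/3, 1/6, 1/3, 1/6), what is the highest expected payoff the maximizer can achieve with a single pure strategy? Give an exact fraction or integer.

31/6

I: (3)·(1/3) + (-2)·(1/6) + (3)·(1/3) + (6)·(1/6) = 8/3.
II: (8)·(1/3) + (-4)·(1/6) + (4)·(1/3) + (-1)·(1/6) = 19/6.
III: (5)·(1/3) + (2)·(1/6) + (7)·(1/3) + (5)·(1/6) = 31/6.
The best pure response is III with expected payoff 31/6.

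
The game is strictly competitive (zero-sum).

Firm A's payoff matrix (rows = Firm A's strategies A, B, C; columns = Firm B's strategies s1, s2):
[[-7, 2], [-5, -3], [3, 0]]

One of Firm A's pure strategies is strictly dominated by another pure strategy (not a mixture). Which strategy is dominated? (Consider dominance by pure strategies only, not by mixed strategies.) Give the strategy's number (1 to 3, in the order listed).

2

Compare B with C: 3 > -5, 0 > -3.
So C strictly dominates B for Firm A; B is strictly dominated.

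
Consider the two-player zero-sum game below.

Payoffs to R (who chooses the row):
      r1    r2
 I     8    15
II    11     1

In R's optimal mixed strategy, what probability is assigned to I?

10/17

Row minima are 8 and 1, so R's maximin is 8; column maxima are 11 and 15, so C's minimax is 11. These differ, so the equilibrium is in mixed strategies.
Let R play I with probability p. C is indifferent when 8p + 11(1−p) = 15p + (1−p), giving p = 10/17.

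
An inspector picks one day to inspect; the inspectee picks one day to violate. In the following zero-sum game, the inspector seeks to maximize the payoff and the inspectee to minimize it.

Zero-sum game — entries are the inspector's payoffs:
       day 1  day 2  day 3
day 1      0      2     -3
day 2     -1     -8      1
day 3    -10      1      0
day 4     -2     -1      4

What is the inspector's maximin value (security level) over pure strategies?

-2

The worst-case payoff for each row is day 1: -3, day 2: -8, day 3: -10, day 4: -2.
The best of these is -2.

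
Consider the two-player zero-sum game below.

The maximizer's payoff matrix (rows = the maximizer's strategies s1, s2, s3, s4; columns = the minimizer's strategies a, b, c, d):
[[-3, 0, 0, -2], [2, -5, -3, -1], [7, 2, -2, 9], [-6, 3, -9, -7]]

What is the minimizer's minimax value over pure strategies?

The worst case (largest entry) in each column is a: 7, b: 3, c: 0, d: 9.
The best (smallest) of these is 0.

0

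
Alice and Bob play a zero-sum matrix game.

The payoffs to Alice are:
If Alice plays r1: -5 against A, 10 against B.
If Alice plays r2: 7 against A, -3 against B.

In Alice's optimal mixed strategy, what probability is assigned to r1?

Row minima are -5 and -3, so Alice's maximin is -3; column maxima are 7 and 10, so Bob's minimax is 7. These differ, so the equilibrium is in mixed strategies.
Let Alice play r1 with probability p. Bob is indifferent when −5p + 7(1−p) = 10p − 3(1−p), giving p = 2/5.

2/5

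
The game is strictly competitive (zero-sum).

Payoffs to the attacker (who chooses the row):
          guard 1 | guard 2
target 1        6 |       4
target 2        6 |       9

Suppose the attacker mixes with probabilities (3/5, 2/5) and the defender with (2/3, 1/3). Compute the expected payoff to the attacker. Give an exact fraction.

Against (2/3, 1/3), each row's expected payoff is target 1: 16/3; target 2: 7.
Taking the (3/5, 2/5)-weighted average: (3/5)·(16/3) + (2/5)·(7) = 6.

6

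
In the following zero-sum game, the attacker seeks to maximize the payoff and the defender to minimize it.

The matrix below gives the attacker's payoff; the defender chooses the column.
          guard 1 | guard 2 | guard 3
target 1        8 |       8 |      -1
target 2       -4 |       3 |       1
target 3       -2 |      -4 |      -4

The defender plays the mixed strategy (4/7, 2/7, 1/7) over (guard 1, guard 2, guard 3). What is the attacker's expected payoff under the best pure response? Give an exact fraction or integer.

target 1: (8)·(4/7) + (8)·(2/7) + (-1)·(1/7) = 47/7.
target 2: (-4)·(4/7) + (3)·(2/7) + (1)·(1/7) = -9/7.
target 3: (-2)·(4/7) + (-4)·(2/7) + (-4)·(1/7) = -20/7.
The best pure response is target 1 with expected payoff 47/7.

47/7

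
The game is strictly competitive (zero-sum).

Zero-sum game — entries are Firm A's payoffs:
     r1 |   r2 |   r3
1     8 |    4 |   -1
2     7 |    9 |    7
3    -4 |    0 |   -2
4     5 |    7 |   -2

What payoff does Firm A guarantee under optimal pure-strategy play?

Row minima: -1, 7, -4, -2 → Firm A's maximin is 7.
Column maxima: 8, 9, 7 → Firm B's minimax is 7.
They coincide at (2, r3), so the value is 7.

7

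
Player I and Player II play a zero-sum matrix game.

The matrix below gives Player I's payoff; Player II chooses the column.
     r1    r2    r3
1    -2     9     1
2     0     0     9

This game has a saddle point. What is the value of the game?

0

Row minima: -2, 0 → Player I's maximin is 0.
Column maxima: 0, 9, 9 → Player II's minimax is 0.
They coincide at (2, r1), so the value is 0.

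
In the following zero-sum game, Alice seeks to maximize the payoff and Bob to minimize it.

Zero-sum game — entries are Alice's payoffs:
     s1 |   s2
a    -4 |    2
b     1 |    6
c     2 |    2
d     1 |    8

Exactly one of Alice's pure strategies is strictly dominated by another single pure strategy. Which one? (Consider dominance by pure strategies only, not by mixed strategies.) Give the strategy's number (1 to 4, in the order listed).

1

Compare a with b: 1 > -4, 6 > 2.
So b strictly dominates a for Alice; a is strictly dominated.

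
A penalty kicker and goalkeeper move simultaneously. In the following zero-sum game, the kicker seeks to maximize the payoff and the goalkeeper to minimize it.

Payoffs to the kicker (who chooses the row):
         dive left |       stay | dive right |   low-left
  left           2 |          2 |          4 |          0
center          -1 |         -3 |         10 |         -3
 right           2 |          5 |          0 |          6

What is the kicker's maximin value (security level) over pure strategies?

The worst-case payoff for each row is left: 0, center: -3, right: 0.
The best of these is 0.

0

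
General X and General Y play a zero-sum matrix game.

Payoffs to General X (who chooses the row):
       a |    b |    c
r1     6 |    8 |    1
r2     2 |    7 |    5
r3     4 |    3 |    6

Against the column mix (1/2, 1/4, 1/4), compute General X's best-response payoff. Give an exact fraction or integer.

r1: (6)·(1/2) + (8)·(1/4) + (1)·(1/4) = 21/4.
r2: (2)·(1/2) + (7)·(1/4) + (5)·(1/4) = 4.
r3: (4)·(1/2) + (3)·(1/4) + (6)·(1/4) = 17/4.
The best pure response is r1 with expected payoff 21/4.

21/4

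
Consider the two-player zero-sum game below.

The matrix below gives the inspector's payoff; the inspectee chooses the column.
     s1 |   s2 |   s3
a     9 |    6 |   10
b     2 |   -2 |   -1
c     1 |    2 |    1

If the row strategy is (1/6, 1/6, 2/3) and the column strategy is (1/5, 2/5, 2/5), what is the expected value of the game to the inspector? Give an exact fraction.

13/6

Against (1/5, 2/5, 2/5), each row's expected payoff is a: 41/5; b: -4/5; c: 7/5.
Taking the (1/6, 1/6, 2/3)-weighted average: (1/6)·(41/5) + (1/6)·(-4/5) + (2/3)·(7/5) = 13/6.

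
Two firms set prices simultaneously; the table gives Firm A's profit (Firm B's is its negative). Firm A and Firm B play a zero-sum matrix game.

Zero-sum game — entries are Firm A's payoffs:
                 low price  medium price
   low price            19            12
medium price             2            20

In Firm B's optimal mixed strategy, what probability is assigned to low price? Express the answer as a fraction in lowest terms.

Row minima are 12 and 2, so Firm A's maximin is 12; column maxima are 19 and 20, so Firm B's minimax is 19. These differ, so the equilibrium is in mixed strategies.
Let Firm B play low price with probability q. Firm A is indifferent when 19q + 12(1−q) = 2q + 20(1−q), giving q = 8/25.

8/25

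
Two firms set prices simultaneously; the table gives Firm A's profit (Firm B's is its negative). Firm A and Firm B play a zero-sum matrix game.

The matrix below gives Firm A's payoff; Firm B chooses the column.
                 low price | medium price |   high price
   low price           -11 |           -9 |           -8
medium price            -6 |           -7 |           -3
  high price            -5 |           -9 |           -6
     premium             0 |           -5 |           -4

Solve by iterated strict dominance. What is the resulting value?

Row low price is strictly dominated by row medium price (-6>-11, -7>-9, -3>-8); eliminate low price.
Row high price is strictly dominated by row premium (0>-5, -5>-9, -4>-6); eliminate high price.
Column low price is strictly dominated by medium price for Firm B (-7<-6, -5<0); eliminate low price.
Column high price is strictly dominated by medium price for Firm B (-7<-3, -5<-4); eliminate high price.
Row medium price is strictly dominated by row premium (-5>-7); eliminate medium price.
Only (premium, medium price) remains, with payoff -5.

-5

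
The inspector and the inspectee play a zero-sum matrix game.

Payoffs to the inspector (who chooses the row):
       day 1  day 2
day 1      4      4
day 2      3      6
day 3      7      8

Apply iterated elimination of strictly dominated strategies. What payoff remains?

7

Row day 2 is strictly dominated by row day 3 (7>3, 8>6); eliminate day 2.
Row day 1 is strictly dominated by row day 3 (7>4, 8>4); eliminate day 1.
Column day 2 is strictly dominated by day 1 for the inspectee (7<8); eliminate day 2.
Only (day 3, day 1) remains, with payoff 7.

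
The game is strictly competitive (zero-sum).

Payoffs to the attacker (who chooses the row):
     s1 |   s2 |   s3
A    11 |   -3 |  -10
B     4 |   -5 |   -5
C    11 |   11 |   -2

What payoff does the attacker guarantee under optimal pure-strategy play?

Row minima: -10, -5, -2 → the attacker's maximin is -2.
Column maxima: 11, 11, -2 → the defender's minimax is -2.
They coincide at (C, s3), so the value is -2.

-2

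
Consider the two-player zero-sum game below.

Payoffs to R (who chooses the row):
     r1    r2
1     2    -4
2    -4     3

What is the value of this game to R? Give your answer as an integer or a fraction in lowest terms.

Row minima are -4 and -4, so R's maximin is -4; column maxima are 2 and 3, so C's minimax is 2. These differ, so the equilibrium is in mixed strategies.
Let R play 1 with probability p. C is indifferent when 2p − 4(1−p) = −4p + 3(1−p), giving p = 7/13.
Let C play r1 with probability q. R is indifferent when 2q − 4(1−q) = −4q + 3(1−q), giving q = 7/13.
The value is 2·(7/13) + (-4)·(6/13) = -10/13.

-10/13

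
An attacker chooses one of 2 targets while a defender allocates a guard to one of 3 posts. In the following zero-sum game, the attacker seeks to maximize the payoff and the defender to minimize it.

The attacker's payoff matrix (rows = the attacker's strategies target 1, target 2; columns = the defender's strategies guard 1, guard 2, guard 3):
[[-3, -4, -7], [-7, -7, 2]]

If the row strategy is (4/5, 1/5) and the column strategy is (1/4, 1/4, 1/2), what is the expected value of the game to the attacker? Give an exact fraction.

Against (1/4, 1/4, 1/2), each row's expected payoff is target 1: -21/4; target 2: -5/2.
Taking the (4/5, 1/5)-weighted average: (4/5)·(-21/4) + (1/5)·(-5/2) = -47/10.

-47/10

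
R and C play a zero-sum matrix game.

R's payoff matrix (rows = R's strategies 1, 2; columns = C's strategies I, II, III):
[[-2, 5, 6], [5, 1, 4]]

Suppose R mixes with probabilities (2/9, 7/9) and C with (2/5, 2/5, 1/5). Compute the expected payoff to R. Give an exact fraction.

136/45

Against (2/5, 2/5, 1/5), each row's expected payoff is 1: 12/5; 2: 16/5.
Taking the (2/9, 7/9)-weighted average: (2/9)·(12/5) + (7/9)·(16/5) = 136/45.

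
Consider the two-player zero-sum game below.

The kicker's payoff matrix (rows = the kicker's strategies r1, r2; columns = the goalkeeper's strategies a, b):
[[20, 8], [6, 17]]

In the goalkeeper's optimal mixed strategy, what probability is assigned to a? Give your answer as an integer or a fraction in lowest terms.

9/23

Row minima are 8 and 6, so the kicker's maximin is 8; column maxima are 20 and 17, so the goalkeeper's minimax is 17. These differ, so the equilibrium is in mixed strategies.
Let the goalkeeper play a with probability q. The kicker is indifferent when 20q + 8(1−q) = 6q + 17(1−q), giving q = 9/23.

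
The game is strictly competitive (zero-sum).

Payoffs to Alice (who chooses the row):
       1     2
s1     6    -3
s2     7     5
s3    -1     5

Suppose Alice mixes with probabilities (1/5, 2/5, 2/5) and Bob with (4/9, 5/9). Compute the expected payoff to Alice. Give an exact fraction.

157/45

Against (4/9, 5/9), each row's expected payoff is s1: 1; s2: 53/9; s3: 7/3.
Taking the (1/5, 2/5, 2/5)-weighted average: (1/5)·(1) + (2/5)·(53/9) + (2/5)·(7/3) = 157/45.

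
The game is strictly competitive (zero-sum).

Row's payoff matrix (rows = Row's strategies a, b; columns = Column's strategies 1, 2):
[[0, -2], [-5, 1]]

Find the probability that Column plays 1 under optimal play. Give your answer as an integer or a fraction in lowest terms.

3/8

Row minima are -2 and -5, so Row's maximin is -2; column maxima are 0 and 1, so Column's minimax is 0. These differ, so the equilibrium is in mixed strategies.
Let Column play 1 with probability q. Row is indifferent when −2(1−q) = −5q + (1−q), giving q = 3/8.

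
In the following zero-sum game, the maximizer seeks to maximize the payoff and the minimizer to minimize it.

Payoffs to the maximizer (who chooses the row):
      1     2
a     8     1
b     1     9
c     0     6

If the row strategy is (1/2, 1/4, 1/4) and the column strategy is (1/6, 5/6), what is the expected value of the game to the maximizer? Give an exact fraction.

Against (1/6, 5/6), each row's expected payoff is a: 13/6; b: 23/3; c: 5.
Taking the (1/2, 1/4, 1/4)-weighted average: (1/2)·(13/6) + (1/4)·(23/3) + (1/4)·(5) = 17/4.

17/4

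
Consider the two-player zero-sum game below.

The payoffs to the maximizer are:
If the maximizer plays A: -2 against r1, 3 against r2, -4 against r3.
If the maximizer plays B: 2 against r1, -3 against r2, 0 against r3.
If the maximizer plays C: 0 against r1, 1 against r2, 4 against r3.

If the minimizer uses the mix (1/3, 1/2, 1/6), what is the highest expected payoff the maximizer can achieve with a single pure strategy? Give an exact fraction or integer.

7/6

A: (-2)·(1/3) + (3)·(1/2) + (-4)·(1/6) = 1/6.
B: (2)·(1/3) + (-3)·(1/2) + (0)·(1/6) = -5/6.
C: (0)·(1/3) + (1)·(1/2) + (4)·(1/6) = 7/6.
The best pure response is C with expected payoff 7/6.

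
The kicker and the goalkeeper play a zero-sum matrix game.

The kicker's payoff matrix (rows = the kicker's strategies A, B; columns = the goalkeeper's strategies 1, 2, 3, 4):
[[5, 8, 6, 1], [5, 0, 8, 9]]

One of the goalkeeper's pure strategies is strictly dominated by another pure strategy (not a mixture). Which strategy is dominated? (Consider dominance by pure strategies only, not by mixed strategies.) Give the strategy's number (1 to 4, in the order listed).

The goalkeeper prefers columns that give the kicker less. Compare 3 with 1: 5 < 6, 5 < 8.
So 1 strictly dominates 3 for the goalkeeper; 3 is strictly dominated.

3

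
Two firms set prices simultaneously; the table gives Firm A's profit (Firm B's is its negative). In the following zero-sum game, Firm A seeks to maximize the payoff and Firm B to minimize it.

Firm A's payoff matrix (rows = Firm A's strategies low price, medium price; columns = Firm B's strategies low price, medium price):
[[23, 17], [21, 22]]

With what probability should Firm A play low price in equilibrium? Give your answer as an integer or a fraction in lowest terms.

1/7

Row minima are 17 and 21, so Firm A's maximin is 21; column maxima are 23 and 22, so Firm B's minimax is 22. These differ, so the equilibrium is in mixed strategies.
Let Firm A play low price with probability p. Firm B is indifferent when 23p + 21(1−p) = 17p + 22(1−p), giving p = 1/7.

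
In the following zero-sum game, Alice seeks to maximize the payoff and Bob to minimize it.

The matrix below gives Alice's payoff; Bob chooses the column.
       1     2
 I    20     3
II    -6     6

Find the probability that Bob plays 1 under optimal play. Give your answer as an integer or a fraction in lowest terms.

Row minima are 3 and -6, so Alice's maximin is 3; column maxima are 20 and 6, so Bob's minimax is 6. These differ, so the equilibrium is in mixed strategies.
Let Bob play 1 with probability q. Alice is indifferent when 20q + 3(1−q) = −6q + 6(1−q), giving q = 3/29.

3/29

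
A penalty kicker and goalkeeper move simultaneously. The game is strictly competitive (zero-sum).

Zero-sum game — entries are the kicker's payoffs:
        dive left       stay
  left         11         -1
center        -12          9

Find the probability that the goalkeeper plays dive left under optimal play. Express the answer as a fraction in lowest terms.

10/33

Row minima are -1 and -12, so the kicker's maximin is -1; column maxima are 11 and 9, so the goalkeeper's minimax is 9. These differ, so the equilibrium is in mixed strategies.
Let the goalkeeper play dive left with probability q. The kicker is indifferent when 11q − (1−q) = −12q + 9(1−q), giving q = 10/33.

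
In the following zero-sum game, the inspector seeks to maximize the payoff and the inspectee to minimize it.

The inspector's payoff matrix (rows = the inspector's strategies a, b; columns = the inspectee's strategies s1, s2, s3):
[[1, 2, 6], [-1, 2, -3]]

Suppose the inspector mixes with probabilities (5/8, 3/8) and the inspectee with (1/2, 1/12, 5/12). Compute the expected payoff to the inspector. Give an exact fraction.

133/96

Against (1/2, 1/12, 5/12), each row's expected payoff is a: 19/6; b: -19/12.
Taking the (5/8, 3/8)-weighted average: (5/8)·(19/6) + (3/8)·(-19/12) = 133/96.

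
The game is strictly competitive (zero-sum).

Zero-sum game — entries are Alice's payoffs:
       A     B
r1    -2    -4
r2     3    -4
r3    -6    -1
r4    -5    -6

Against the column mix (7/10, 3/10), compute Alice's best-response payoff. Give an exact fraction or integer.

9/10

r1: (-2)·(7/10) + (-4)·(3/10) = -13/5.
r2: (3)·(7/10) + (-4)·(3/10) = 9/10.
r3: (-6)·(7/10) + (-1)·(3/10) = -9/2.
r4: (-5)·(7/10) + (-6)·(3/10) = -53/10.
The best pure response is r2 with expected payoff 9/10.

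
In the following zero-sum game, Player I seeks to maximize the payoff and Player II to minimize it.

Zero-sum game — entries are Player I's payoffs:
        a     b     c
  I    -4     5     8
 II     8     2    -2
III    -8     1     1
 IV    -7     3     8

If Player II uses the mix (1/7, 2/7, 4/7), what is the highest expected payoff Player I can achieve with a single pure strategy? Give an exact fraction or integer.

I: (-4)·(1/7) + (5)·(2/7) + (8)·(4/7) = 38/7.
II: (8)·(1/7) + (2)·(2/7) + (-2)·(4/7) = 4/7.
III: (-8)·(1/7) + (1)·(2/7) + (1)·(4/7) = -2/7.
IV: (-7)·(1/7) + (3)·(2/7) + (8)·(4/7) = 31/7.
The best pure response is I with expected payoff 38/7.

38/7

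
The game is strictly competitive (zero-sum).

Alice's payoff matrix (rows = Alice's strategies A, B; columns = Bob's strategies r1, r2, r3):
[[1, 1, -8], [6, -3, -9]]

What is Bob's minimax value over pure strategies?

-8

The worst case (largest entry) in each column is r1: 6, r2: 1, r3: -8.
The best (smallest) of these is -8.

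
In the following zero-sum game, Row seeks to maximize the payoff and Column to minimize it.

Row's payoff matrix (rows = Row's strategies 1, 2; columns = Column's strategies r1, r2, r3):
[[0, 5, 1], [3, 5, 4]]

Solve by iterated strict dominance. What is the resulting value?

Column r3 is strictly dominated by r1 for Column (0<1, 3<4); eliminate r3.
Column r2 is strictly dominated by r1 for Column (0<5, 3<5); eliminate r2.
Row 1 is strictly dominated by row 2 (3>0); eliminate 1.
Only (2, r1) remains, with payoff 3.

3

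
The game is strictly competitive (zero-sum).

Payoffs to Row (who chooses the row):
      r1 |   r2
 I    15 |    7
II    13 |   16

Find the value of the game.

Row minima are 7 and 13, so Row's maximin is 13; column maxima are 15 and 16, so Column's minimax is 15. These differ, so the equilibrium is in mixed strategies.
Let Row play I with probability p. Column is indifferent when 15p + 13(1−p) = 7p + 16(1−p), giving p = 3/11.
Let Column play r1 with probability q. Row is indifferent when 15q + 7(1−q) = 13q + 16(1−q), giving q = 9/11.
The value is 15·(9/11) + (7)·(2/11) = 149/11.

149/11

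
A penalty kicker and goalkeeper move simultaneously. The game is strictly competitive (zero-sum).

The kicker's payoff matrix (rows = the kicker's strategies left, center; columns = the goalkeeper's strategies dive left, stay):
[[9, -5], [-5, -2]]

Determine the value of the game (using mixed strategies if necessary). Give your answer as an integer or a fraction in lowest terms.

Row minima are -5 and -5, so the kicker's maximin is -5; column maxima are 9 and -2, so the goalkeeper's minimax is -2. These differ, so the equilibrium is in mixed strategies.
Let the kicker play left with probability p. The goalkeeper is indifferent when 9p − 5(1−p) = −5p − 2(1−p), giving p = 3/17.
Let the goalkeeper play dive left with probability q. The kicker is indifferent when 9q − 5(1−q) = −5q − 2(1−q), giving q = 3/17.
The value is 9·(3/17) + (-5)·(14/17) = -43/17.

-43/17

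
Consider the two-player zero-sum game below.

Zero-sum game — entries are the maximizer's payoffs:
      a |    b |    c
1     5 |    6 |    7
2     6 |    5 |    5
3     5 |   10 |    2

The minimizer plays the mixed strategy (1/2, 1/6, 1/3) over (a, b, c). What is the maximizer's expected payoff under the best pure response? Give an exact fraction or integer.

1: (5)·(1/2) + (6)·(1/6) + (7)·(1/3) = 35/6.
2: (6)·(1/2) + (5)·(1/6) + (5)·(1/3) = 11/2.
3: (5)·(1/2) + (10)·(1/6) + (2)·(1/3) = 29/6.
The best pure response is 1 with expected payoff 35/6.

35/6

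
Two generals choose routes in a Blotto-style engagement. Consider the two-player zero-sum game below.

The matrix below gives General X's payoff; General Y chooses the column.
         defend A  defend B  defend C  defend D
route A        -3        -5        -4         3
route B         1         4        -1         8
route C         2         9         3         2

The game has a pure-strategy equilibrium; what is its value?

Row minima: -5, -1, 2 → General X's maximin is 2.
Column maxima: 2, 9, 3, 8 → General Y's minimax is 2.
They coincide at (route C, defend A), so the value is 2.

2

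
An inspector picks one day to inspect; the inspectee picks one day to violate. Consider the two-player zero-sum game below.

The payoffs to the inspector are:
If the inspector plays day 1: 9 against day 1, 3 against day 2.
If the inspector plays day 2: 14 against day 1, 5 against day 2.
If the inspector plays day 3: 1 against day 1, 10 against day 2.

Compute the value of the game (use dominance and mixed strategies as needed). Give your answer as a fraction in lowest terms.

Row day 1 is strictly dominated by row day 2, so the inspector never plays it.
The remaining 2×2 game on (day 2, day 3) × (day 1, day 2) has no saddle point. Let the inspector play day 2 with probability p; indifference gives 14p + (1−p) = 5p + 10(1−p), so p = 1/2.
Similarly the inspectee's optimal q on day 1 is 5/18, and the value is 14·(5/18) + (5)·(13/18) = 15/2.

15/2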